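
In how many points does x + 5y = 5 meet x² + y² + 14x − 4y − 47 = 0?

Substituting the line into the circle gives 26x² + 360x − 1250 = 0.
Discriminant = (360)² − 4·26·(−1250) = 259600 > 0.
Two real roots: the line is a secant.

2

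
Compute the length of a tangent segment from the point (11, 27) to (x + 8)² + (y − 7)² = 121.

Centre (−8, 7), r² = 121. |PO|² = (19)² + (20)² = 761.
By the tangent–radius right angle, tangent length = √(|PO|² − r²) = √640 = 8√10.

8√10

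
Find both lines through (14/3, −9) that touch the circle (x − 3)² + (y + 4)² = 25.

Write the tangent as mx − y + (−9 − m·(14/3)) = 0 and set its distance from the centre to 5:
(−5/3m − (5))² = 25(m² + 1)
4m² − 3m = 0, so m = 3/4 or m = 0.
Through (14/3, −9) these give 3x − 4y = 50 and y = −9.

3x − 4y = 50 and y = −9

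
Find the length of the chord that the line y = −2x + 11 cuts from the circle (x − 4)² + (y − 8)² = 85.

From the line, y = −2x + 11. Substituting:
5x² − 20x − 60 = 0  ⟹  x² − 4x − 12 = 0
x = 6 or x = −2, giving (6, −1) and (−2, 15).
|(6, −1) − (−2, 15)| = √((8)² + (−16)²) = 8√5.

8√5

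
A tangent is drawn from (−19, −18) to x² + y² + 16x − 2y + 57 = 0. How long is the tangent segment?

√474

With centre O = (−8, 1), |OP|² = 482 and r² = 8.
The tangent meets the radius at right angles, so tangent² = |PO|² − r² = 482 − 8 = 474.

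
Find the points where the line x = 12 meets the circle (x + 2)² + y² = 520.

(12, −18) and (12, 18)

The line gives x = 12. Substituting into the circle:
y² − 324 = 0
y = 18 or y = −18, giving (12, 18) and (12, −18).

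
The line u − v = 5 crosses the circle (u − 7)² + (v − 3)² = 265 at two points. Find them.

From the line, v = u − 5. Substituting:
2u² − 30u − 152 = 0  ⟹  u² − 15u − 76 = 0
u = 19 or u = −4, giving (19, 14) and (−4, −9).

(−4, −9) and (19, 14)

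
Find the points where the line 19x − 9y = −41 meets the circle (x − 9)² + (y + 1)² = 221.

(−5, −6) and (4, 13)

Substitute y = (41 + 19x)/9:
442x² + 442x − 8840 = 0  ⟹  x² + x − 20 = 0
x = 4 or x = −5, giving (4, 13) and (−5, −6).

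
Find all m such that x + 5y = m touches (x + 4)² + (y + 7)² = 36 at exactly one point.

Tangency holds when the distance from the centre (−4, −7) to the line equals the radius 6:
|1·(−4) + 5·(−7) − m| / √26 = 6
|m − (−39)| = 6√26.

m = −39 ± 6√26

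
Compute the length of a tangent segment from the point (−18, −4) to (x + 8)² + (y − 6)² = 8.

With centre O = (−8, 6), |OP|² = 200 and r² = 8.
The tangent meets the radius at right angles, so tangent² = |PO|² − r² = 200 − 8 = 192.

8√3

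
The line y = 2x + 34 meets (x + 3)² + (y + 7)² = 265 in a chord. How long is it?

The distance from (−3, −7) to the line is 35/√5, and r² = 265.
Half the chord is √(r² − d²) = √(20), so the full chord is 4√5.

4√5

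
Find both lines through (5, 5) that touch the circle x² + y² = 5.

A line y − (5) = m(x − (5)) is tangent when its distance from (0, 0) is √5:
[m·(−5) − (−5)]² = 5(m² + 1)
2m² − 5m + 2 = 0, so m = 2 or m = 1/2.
Through (5, 5) these give 2x − y = 5 and x − 2y = −5.

2x − y = 5 and x − 2y = −5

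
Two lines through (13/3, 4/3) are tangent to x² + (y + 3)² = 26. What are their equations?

5x + y = 23 and x + 5y = 11

Write the tangent as mx − y + (4/3 − m·(13/3)) = 0 and set its distance from the centre to √26:
(−13/3m − (−13/3))² = 26(m² + 1)
5m² + 26m + 5 = 0, so m = −5 or m = −1/5.
Through (13/3, 4/3) these give 5x + y = 23 and x + 5y = 11.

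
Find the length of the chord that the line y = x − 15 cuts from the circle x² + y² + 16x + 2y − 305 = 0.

16√2

Centre (−8, −1), r² = 370. Perpendicular distance d from centre to line = |−22| / √2 = 22/√2.
Chord = 2√(r² − d²) = 2·√(128) = 16√2.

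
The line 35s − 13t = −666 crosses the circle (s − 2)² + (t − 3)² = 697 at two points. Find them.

(−22, −8) and (−9, 27)

Substitute t = (666 + 35s)/13:
1394s² + 43214s + 276012 = 0  ⟹  s² + 31s + 198 = 0
s = −9 or s = −22, giving (−9, 27) and (−22, −8).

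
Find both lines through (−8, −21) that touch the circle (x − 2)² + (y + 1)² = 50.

7x − y = −35 and x − y = 13

Write the tangent as mx − y + (−21 − m·(−8)) = 0 and set its distance from the centre to 5√2:
[m·(10) − (20)]² = 50(m² + 1)
m² − 8m + 7 = 0, so m = 7 or m = 1.
Through (−8, −21) these give 7x − y = −35 and x − y = 13.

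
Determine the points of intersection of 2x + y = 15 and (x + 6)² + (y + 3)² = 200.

Express y = −2x + 15 and substitute into the circle:
5x² − 60x + 160 = 0  ⟹  x² − 12x + 32 = 0
x = 8 or x = 4, giving (8, −1) and (4, 7).

(4, 7) and (8, −1)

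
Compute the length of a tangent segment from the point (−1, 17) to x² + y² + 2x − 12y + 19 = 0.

√103

Centre (−1, 6), r² = 18. |PO|² = (0)² + (11)² = 121.
Power of the point: PT² = |PO|² − r² = 103, so PT = √103.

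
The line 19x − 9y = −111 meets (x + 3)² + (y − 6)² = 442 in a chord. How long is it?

From the line, y = (111 + 19x)/9. Substituting:
442x² + 2652x − 31824 = 0  ⟹  x² + 6x − 72 = 0
x = 6 or x = −12, giving (6, 25) and (−12, −13).
Chord length = distance between (6, 25) and (−12, −13) = √1768 = 2√442.

2√442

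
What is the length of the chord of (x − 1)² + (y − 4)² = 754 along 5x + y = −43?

10√26

Substitute y = −5x − 43:
26x² + 468x + 1456 = 0  ⟹  x² + 18x + 56 = 0
x = −4 or x = −14, giving (−4, −23) and (−14, 27).
|(−4, −23) − (−14, 27)| = √((10)² + (−50)²) = 10√26.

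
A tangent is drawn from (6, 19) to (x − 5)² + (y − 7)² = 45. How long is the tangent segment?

10

Centre (5, 7), r² = 45. |PO|² = (1)² + (12)² = 145.
The tangent meets the radius at right angles, so tangent² = |PO|² − r² = 145 − 45 = 100.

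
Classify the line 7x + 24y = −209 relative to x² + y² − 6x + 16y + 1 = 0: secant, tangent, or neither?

Substituting the line into the circle gives 625x² − 3218x − 35999 = 0.
Δ = 10355524 − (−89997500) = 100353024.
Two real roots: the line is a secant.

secant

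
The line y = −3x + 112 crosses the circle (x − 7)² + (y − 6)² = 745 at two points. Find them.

(31, 19) and (34, 10)

Express y = −3x + 112 and substitute into the circle:
10x² − 650x + 10540 = 0  ⟹  x² − 65x + 1054 = 0
x = 34 or x = 31, giving (34, 10) and (31, 19).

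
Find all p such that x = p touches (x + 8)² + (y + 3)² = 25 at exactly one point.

For a tangent, require d(centre, line) = r = 5.
|1·(−8) + 0·(−3) − p| / √1 = 5
|p − (−8)| = 5, so p = −3 or p = −13.

p = −13 or p = −3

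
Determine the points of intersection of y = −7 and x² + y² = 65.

(−4, −7) and (4, −7)

From the line, y = −7. Substituting:
x² − 16 = 0
x = 4 or x = −4, giving (4, −7) and (−4, −7).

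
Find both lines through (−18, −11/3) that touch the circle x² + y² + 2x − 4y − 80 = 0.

Let a tangent through (−18, −11/3) have slope m. Its distance from (−1, 2) must equal √85:
[m·(17) − (17/3)]² = 85(m² + 1)
54m² − 51m − 14 = 0, so m = −2/9 or m = 7/6.
Through (−18, −11/3) these give 2x + 9y = −69 and 7x − 6y = −104.

2x + 9y = −69 and 7x − 6y = −104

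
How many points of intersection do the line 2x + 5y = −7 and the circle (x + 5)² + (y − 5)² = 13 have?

d² = (2·(−5) + 5·5 − (−7))²/29 = 484/29; r² = 13.
Since d² > r², the line lies outside the circle.

0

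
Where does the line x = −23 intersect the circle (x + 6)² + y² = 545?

The line gives x = −23. Substituting into the circle:
y² − 256 = 0
y = 16 or y = −16, giving (−23, 16) and (−23, −16).

(−23, −16) and (−23, 16)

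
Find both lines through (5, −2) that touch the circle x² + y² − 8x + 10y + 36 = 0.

x − 2y = 9 and 2x + y = 8

Write the tangent as mx − y + (−2 − m·(5)) = 0 and set its distance from the centre to √5:
[m·(−1) − (−3)]² = 5(m² + 1)
2m² + 3m − 2 = 0, so m = 1/2 or m = −2.
With m = 1/2: x − 2y = 9. With m = −2: 2x + y = 8.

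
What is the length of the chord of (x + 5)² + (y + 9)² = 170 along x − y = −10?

12√2

Express y = x + 10 and substitute into the circle:
2x² + 48x + 216 = 0  ⟹  x² + 24x + 108 = 0
x = −6 or x = −18, giving (−6, 4) and (−18, −8).
|(−6, 4) − (−18, −8)| = √((12)² + (12)²) = 12√2.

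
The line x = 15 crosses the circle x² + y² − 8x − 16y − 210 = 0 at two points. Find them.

The line gives x = 15. Substituting into the circle:
y² − 16y − 105 = 0
y = 21 or y = −5, giving (15, 21) and (15, −5).

(15, −5) and (15, 21)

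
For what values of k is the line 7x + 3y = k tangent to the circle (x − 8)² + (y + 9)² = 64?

k = 29 ± 8√58

For a tangent, require d(centre, line) = r = 8.
|7·8 + 3·(−9) − k| / √58 = 8
|k − (29)| = 8√58.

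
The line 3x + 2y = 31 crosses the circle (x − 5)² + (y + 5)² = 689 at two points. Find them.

Express y = (31 − 3x)/2 and substitute into the circle:
13x² − 286x − 975 = 0  ⟹  x² − 22x − 75 = 0
x = 25 or x = −3, giving (25, −22) and (−3, 20).

(−3, 20) and (25, −22)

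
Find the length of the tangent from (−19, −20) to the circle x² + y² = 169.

The centre is (0, 0) and r = 13. The square of the distance from P to the centre is 361 + 400 = 761.
Power of the point: PT² = |PO|² − r² = 592, so PT = 4√37.

4√37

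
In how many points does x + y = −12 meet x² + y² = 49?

Substituting the line into the circle gives 2x² + 24x + 95 = 0.
Discriminant = (24)² − 4·2·(95) = −184 < 0.
No real roots: the line does not meet the circle.

0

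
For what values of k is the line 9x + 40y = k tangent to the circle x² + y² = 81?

k = −369 or k = 369

Tangency holds when the distance from the centre (0, 0) to the line equals the radius 9:
|9·0 + 40·0 − k| / √1681 = 9
|k| = 9·41, so k = 369 or k = −369.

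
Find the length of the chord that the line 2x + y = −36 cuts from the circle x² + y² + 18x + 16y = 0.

Substitute y = −2x − 36:
5x² + 130x + 720 = 0  ⟹  x² + 26x + 144 = 0
x = −8 or x = −18, giving (−8, −20) and (−18, 0).
|(−8, −20) − (−18, 0)| = √((10)² + (−20)²) = 10√5.

10√5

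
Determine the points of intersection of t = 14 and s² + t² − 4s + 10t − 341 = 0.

(−1, 14) and (5, 14)

From the line, t = 14. Substituting:
s² − 4s − 5 = 0
s = 5 or s = −1, giving (5, 14) and (−1, 14).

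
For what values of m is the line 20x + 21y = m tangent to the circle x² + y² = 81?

Tangency holds when the distance from the centre (0, 0) to the line equals the radius 9:
|20·0 + 21·0 − m| / √841 = 9
|m| = 9·29, so m = 261 or m = −261.

m = −261 or m = 261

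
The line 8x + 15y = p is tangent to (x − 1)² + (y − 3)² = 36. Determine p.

For a tangent, require d(centre, line) = r = 6.
|8·1 + 15·3 − p| / √289 = 6
|p − (53)| = 6·17, so p = 155 or p = −49.

p = −49 or p = 155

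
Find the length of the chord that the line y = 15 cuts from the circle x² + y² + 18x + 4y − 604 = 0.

40

Centre (−9, −2), r² = 689. Perpendicular distance d from centre to line = |−17| / √1 = 17.
Chord = 2√(r² − d²) = 2·√(400) = 40.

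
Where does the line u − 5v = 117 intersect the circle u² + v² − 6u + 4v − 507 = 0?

(−3, −24) and (17, −20)

Substitute v = (−117 + u)/5:
26u² − 364u − 1326 = 0  ⟹  u² − 14u − 51 = 0
u = 17 or u = −3, giving (17, −20) and (−3, −24).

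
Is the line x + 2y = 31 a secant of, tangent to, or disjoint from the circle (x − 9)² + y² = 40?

d² = (1·9 + 2·0 − (31))²/5 = 484/5; r² = 40.
Since d² > r², the line lies outside the circle.

disjoint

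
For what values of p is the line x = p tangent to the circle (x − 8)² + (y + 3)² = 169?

For a tangent, require d(centre, line) = r = 13.
|1·8 + 0·(−3) − p| / √1 = 13
|p − (8)| = 13, so p = 21 or p = −5.

p = −5 or p = 21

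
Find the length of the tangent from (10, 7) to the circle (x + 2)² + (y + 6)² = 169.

12

Centre (−2, −6), r² = 169. |PO|² = (12)² + (13)² = 313.
By the tangent–radius right angle, tangent length = √(|PO|² − r²) = √144 = 12.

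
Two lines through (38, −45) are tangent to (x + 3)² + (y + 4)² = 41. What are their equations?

5x + 4y = 10 and 4x + 5y = −73

Let a tangent through (38, −45) have slope m. Its distance from (−3, −4) must equal √41:
[m·(−41) − (41)]² = 41(m² + 1)
20m² + 41m + 20 = 0, so m = −5/4 or m = −4/5.
Through (38, −45) these give 5x + 4y = 10 and 4x + 5y = −73.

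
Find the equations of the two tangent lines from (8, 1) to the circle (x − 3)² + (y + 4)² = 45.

A line y − (1) = m(x − (8)) is tangent when its distance from (3, −4) is 3√5:
(−5m − (−5))² = 45(m² + 1)
2m² + 5m + 2 = 0, so m = −2 or m = −1/2.
Through (8, 1) these give 2x + y = 17 and x + 2y = 10.

2x + y = 17 and x + 2y = 10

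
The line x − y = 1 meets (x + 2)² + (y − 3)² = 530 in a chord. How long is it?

Express y = x − 1 and substitute into the circle:
2x² − 4x − 510 = 0  ⟹  x² − 2x − 255 = 0
x = 17 or x = −15, giving (17, 16) and (−15, −16).
|(17, 16) − (−15, −16)| = √((32)² + (32)²) = 32√2.

32√2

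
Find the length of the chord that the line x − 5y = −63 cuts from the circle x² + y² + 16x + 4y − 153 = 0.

3√26

Substitute y = (63 + x)/5:
26x² + 546x + 1404 = 0  ⟹  x² + 21x + 54 = 0
x = −3 or x = −18, giving (−3, 12) and (−18, 9).
|(−3, 12) − (−18, 9)| = √((15)² + (3)²) = 3√26.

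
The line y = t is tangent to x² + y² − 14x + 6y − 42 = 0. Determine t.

t = −13 or t = 7

The line touches the circle iff its distance from (7, −3) is 10:
|0·7 + 1·(−3) − t| / √1 = 10
|t − (−3)| = 10, so t = 7 or t = −13.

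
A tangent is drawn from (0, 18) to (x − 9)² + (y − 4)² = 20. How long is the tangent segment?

Centre (9, 4), r² = 20. |PO|² = (−9)² + (14)² = 277.
Power of the point: PT² = |PO|² − r² = 257, so PT = √257.

√257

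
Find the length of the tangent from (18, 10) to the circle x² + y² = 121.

Centre (0, 0), r² = 121. |PO|² = (18)² + (10)² = 424.
The tangent meets the radius at right angles, so tangent² = |PO|² − r² = 424 − 121 = 303.

√303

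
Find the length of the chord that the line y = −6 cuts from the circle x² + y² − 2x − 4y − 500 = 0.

42

From the line, y = −6. Substituting:
x² − 2x − 440 = 0
x = 22 or x = −20, giving (22, −6) and (−20, −6).
|(22, −6) − (−20, −6)| = √((42)² + (0)²) = 42.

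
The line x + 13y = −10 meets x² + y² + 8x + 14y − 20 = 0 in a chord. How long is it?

The distance from (−4, −7) to the line is 85/√170, and r² = 85.
Half the chord is √(r² − d²) = √(85/2), so the full chord is √170.

√170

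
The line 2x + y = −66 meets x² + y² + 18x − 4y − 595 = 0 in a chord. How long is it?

Centre (−9, 2), r² = 680. Perpendicular distance d from centre to line = |50| / √5 = 50/√5.
Chord = 2√(r² − d²) = 2·√(180) = 12√5.

12√5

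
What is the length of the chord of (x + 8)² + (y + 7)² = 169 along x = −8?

Centre (−8, −7), r² = 169. Perpendicular distance d from centre to line = |0| / √1 = 0.
Chord = 2√(r² − d²) = 2·√(169) = 26.

26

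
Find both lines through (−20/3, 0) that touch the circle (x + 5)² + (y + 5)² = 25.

Write the tangent as mx − y + (0 − m·(−20/3)) = 0 and set its distance from the centre to 5:
(5/3m − (−5))² = 25(m² + 1)
4m² − 3m = 0, so m = 3/4 or m = 0.
Through (−20/3, 0) these give 3x − 4y = −20 and y = 0.

3x − 4y = −20 and y = 0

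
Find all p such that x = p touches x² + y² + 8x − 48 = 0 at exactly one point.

Tangency holds when the distance from the centre (−4, 0) to the line equals the radius 8:
|1·(−4) + 0·0 − p| / √1 = 8
|p − (−4)| = 8, so p = 4 or p = −12.

p = −12 or p = 4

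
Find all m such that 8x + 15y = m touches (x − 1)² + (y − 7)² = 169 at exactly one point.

The line touches the circle iff its distance from (1, 7) is 13:
|8·1 + 15·7 − m| / √289 = 13
|m − (113)| = 13·17, so m = 334 or m = −108.

m = −108 or m = 334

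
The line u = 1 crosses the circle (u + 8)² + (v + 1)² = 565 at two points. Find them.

The line gives u = 1. Substituting into the circle:
v² + 2v − 483 = 0
v = 21 or v = −23, giving (1, 21) and (1, −23).

(1, −23) and (1, 21)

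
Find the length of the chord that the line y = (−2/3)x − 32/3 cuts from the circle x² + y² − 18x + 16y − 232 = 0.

The distance from (9, −8) to the line is 26/√13, and r² = 377.
Half the chord is √(r² − d²) = √(325), so the full chord is 10√13.

10√13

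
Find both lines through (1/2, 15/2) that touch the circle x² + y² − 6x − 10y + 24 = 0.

3x − y = −6 and x − 3y = −22

A line y − (15/2) = m(x − (1/2)) is tangent when its distance from (3, 5) is √10:
[m·(5/2) − (−5/2)]² = 10(m² + 1)
3m² − 10m + 3 = 0, so m = 3 or m = 1/3.
Through (1/2, 15/2) these give 3x − y = −6 and x − 3y = −22.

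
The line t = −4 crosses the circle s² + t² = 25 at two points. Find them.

From the line, t = −4. Substituting:
s² − 9 = 0
s = 3 or s = −3, giving (3, −4) and (−3, −4).

(−3, −4) and (3, −4)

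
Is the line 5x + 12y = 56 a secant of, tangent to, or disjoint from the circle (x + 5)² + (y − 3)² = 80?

secant

d² = (5·(−5) + 12·3 − (56))²/169 = 2025/169; r² = 80.
Since d² < r², the line cuts the circle twice.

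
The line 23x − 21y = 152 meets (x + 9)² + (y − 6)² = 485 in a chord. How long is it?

√970

Centre (−9, 6), r² = 485. Perpendicular distance d from centre to line = |−485| / √970 = 485/√970.
Chord = 2√(r² − d²) = 2·√(485/2) = √970.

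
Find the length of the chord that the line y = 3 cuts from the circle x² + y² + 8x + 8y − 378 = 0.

The distance from (−4, −4) to the line is 7, and r² = 410.
Chord = 2√(r² − d²) = 2·√(361) = 38.

38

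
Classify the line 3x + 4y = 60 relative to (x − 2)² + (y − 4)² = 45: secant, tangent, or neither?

neither

d² = (3·2 + 4·4 − (60))²/25 = 1444/25; r² = 45.
Since d² > r², the line lies outside the circle.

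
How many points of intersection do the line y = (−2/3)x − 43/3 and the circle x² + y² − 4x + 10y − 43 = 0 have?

Substituting the line into the circle gives 13x² + 76x + 172 = 0.
Discriminant = (76)² − 4·13·(172) = −3168 < 0.
No real roots: the line does not meet the circle.

0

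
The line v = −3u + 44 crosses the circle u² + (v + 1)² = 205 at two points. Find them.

Express v = −3u + 44 and substitute into the circle:
10u² − 270u + 1820 = 0  ⟹  u² − 27u + 182 = 0
u = 14 or u = 13, giving (14, 2) and (13, 5).

(13, 5) and (14, 2)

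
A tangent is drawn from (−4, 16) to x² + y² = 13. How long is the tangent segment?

√259

With centre O = (0, 0), |OP|² = 272 and r² = 13.
Power of the point: PT² = |PO|² − r² = 259, so PT = √259.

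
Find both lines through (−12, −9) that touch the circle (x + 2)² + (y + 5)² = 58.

7x − 3y = −57 and 3x + 7y = −99

Let a tangent through (−12, −9) have slope m. Its distance from (−2, −5) must equal √58:
(10m − (4))² = 58(m² + 1)
21m² − 40m − 21 = 0, so m = 7/3 or m = −3/7.
Through (−12, −9) these give 7x − 3y = −57 and 3x + 7y = −99.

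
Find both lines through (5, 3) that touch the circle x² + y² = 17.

4x − y = 17 and x + 4y = 17

Let a tangent through (5, 3) have slope m. Its distance from (0, 0) must equal √17:
[m·(−5) − (−3)]² = 17(m² + 1)
4m² − 15m − 4 = 0, so m = 4 or m = −1/4.
Through (5, 3) these give 4x − y = 17 and x + 4y = 17.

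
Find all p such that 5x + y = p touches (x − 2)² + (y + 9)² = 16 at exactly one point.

p = 1 ± 4√26

The line touches the circle iff its distance from (2, −9) is 4:
|5·2 + 1·(−9) − p| / √26 = 4
|p − (1)| = 4√26.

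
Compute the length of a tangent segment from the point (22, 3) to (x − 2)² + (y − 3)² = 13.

3√43

Centre (2, 3), r² = 13. |PO|² = (20)² + (0)² = 400.
Power of the point: PT² = |PO|² − r² = 387, so PT = 3√43.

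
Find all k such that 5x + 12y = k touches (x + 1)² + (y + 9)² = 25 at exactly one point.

The line touches the circle iff its distance from (−1, −9) is 5:
|5·(−1) + 12·(−9) − k| / √169 = 5
|k − (−113)| = 5·13, so k = −48 or k = −178.

k = −178 or k = −48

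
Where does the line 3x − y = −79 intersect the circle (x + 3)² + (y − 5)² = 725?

Substitute y = 3x + 79:
10x² + 450x + 4760 = 0  ⟹  x² + 45x + 476 = 0
x = −17 or x = −28, giving (−17, 28) and (−28, −5).

(−28, −5) and (−17, 28)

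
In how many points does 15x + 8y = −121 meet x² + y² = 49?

d² = (15·0 + 8·0 − (−121))²/289 = 14641/289; r² = 49.
Since d² > r², the line lies outside the circle.

0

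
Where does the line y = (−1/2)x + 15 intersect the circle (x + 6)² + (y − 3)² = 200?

Substitute y = (30 − x)/2:
5x² − 80 = 0  ⟹  x² − 16 = 0
x = 4 or x = −4, giving (4, 13) and (−4, 17).

(−4, 17) and (4, 13)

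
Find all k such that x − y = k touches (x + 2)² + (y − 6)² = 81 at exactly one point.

k = −8 ± 9√2

Tangency holds when the distance from the centre (−2, 6) to the line equals the radius 9:
|1·(−2) − 1·6 − k| / √2 = 9
|k − (−8)| = 9√2.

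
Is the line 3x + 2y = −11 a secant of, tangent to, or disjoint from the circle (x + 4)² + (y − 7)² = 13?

tangent

Substituting the line into the circle gives 13x² + 182x + 637 = 0.
Discriminant = (182)² − 4·13·(637) = 0.
A repeated root: the line is tangent.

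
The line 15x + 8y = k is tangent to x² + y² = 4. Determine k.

The line touches the circle iff its distance from (0, 0) is 2:
|15·0 + 8·0 − k| / √289 = 2
|k| = 2·17, so k = 34 or k = −34.

k = −34 or k = 34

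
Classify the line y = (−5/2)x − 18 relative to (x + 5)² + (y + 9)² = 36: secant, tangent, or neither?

d² = (5·(−5) + 2·(−9) − (−36))²/29 = 49/29; r² = 36.
Since d² < r², the line cuts the circle twice.

secant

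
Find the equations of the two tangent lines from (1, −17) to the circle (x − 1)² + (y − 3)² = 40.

3x − y = 20 and 3x + y = −14

A line y − (−17) = m(x − (1)) is tangent when its distance from (1, 3) is 2√10:
(0m − (20))² = 40(m² + 1)
m² − 9 = 0, so m = 3 or m = −3.
Through (1, −17) these give 3x − y = 20 and 3x + y = −14.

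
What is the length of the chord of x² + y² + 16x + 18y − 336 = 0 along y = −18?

40

Express y = −18 and substitute into the circle:
x² + 16x − 336 = 0
x = 12 or x = −28, giving (12, −18) and (−28, −18).
Chord length = distance between (12, −18) and (−28, −18) = √1600 = 40.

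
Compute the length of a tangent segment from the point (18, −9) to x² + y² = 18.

With centre O = (0, 0), |OP|² = 405 and r² = 18.
By the tangent–radius right angle, tangent length = √(|PO|² − r²) = √387 = 3√43.

3√43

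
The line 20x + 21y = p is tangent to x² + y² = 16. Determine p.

p = −116 or p = 116

Tangency holds when the distance from the centre (0, 0) to the line equals the radius 4:
|20·0 + 21·0 − p| / √841 = 4
|p| = 4·29, so p = 116 or p = −116.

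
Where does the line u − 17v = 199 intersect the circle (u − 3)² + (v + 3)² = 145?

Express v = (−199 + u)/17 and substitute into the circle:
290u² − 2030u − 17400 = 0  ⟹  u² − 7u − 60 = 0
u = 12 or u = −5, giving (12, −11) and (−5, −12).

(−5, −12) and (12, −11)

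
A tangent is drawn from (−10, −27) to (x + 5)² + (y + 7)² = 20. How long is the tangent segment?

9√5

The centre is (−5, −7) and r = 2√5. The square of the distance from P to the centre is 25 + 400 = 425.
Power of the point: PT² = |PO|² − r² = 405, so PT = 9√5.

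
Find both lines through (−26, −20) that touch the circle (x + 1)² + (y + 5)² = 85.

2x − 9y = 128 and 7x − 6y = −62

Let a tangent through (−26, −20) have slope m. Its distance from (−1, −5) must equal √85:
(25m − (15))² = 85(m² + 1)
54m² − 75m + 14 = 0, so m = 2/9 or m = 7/6.
Through (−26, −20) these give 2x − 9y = 128 and 7x − 6y = −62.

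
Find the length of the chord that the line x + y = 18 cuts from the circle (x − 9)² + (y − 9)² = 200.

20√2

Centre (9, 9), r² = 200. Perpendicular distance d from centre to line = |0| / √2 = 0/√2.
Chord = 2√(r² − d²) = 2·√(200) = 20√2.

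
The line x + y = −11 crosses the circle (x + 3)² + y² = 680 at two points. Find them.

Substitute y = −x − 11:
2x² + 28x − 550 = 0  ⟹  x² + 14x − 275 = 0
x = 11 or x = −25, giving (11, −22) and (−25, 14).

(−25, 14) and (11, −22)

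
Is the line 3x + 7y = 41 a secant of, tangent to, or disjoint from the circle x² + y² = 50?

Substituting the line into the circle gives 58x² − 246x − 769 = 0.
Δ = 60516 − (−178408) = 238924.
Two real roots: the line is a secant.

secant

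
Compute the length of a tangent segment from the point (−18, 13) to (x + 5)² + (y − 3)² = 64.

Centre (−5, 3), r² = 64. |PO|² = (−13)² + (10)² = 269.
By the tangent–radius right angle, tangent length = √(|PO|² − r²) = √205.

√205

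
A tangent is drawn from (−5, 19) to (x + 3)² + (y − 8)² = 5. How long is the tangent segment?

With centre O = (−3, 8), |OP|² = 125 and r² = 5.
Power of the point: PT² = |PO|² − r² = 120, so PT = 2√30.

2√30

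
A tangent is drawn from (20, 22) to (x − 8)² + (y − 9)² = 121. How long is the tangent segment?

The centre is (8, 9) and r = 11. The square of the distance from P to the centre is 144 + 169 = 313.
The tangent meets the radius at right angles, so tangent² = |PO|² − r² = 313 − 121 = 192.

8√3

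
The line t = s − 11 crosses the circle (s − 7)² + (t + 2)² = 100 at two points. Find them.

(1, −10) and (15, 4)

From the line, t = s − 11. Substituting:
2s² − 32s + 30 = 0  ⟹  s² − 16s + 15 = 0
s = 15 or s = 1, giving (15, 4) and (1, −10).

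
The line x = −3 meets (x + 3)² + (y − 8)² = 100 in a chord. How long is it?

20

The line gives x = −3. Substituting into the circle:
y² − 16y − 36 = 0
y = 18 or y = −2, giving (−3, 18) and (−3, −2).
|(−3, 18) − (−3, −2)| = √((0)² + (20)²) = 20.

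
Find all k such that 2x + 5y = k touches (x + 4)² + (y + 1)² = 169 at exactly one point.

k = −13 ± 13√29

The line touches the circle iff its distance from (−4, −1) is 13:
|2·(−4) + 5·(−1) − k| / √29 = 13
|k − (−13)| = 13√29.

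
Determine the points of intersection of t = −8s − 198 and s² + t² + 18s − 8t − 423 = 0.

Substitute t = −8s − 198:
65s² + 3250s + 40365 = 0  ⟹  s² + 50s + 621 = 0
s = −23 or s = −27, giving (−23, −14) and (−27, 18).

(−27, 18) and (−23, −14)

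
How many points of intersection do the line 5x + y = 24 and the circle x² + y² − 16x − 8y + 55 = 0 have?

Centre (8, 4), r² = 25. Distance² from centre to line = (20)²/26 = 200/13.
Since d² < r², the line cuts the circle twice.

2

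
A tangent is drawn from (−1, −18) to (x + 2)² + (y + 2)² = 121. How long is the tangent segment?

2√34

With centre O = (−2, −2), |OP|² = 257 and r² = 121.
The tangent meets the radius at right angles, so tangent² = |PO|² − r² = 257 − 121 = 136.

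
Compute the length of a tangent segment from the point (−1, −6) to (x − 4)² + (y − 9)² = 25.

15

Centre (4, 9), r² = 25. |PO|² = (−5)² + (−15)² = 250.
By the tangent–radius right angle, tangent length = √(|PO|² − r²) = √225 = 15.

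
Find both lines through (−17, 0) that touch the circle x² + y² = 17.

x − 4y = −17 and x + 4y = −17

A line y − (0) = m(x − (−17)) is tangent when its distance from (0, 0) is √17:
[m·(17) − (0)]² = 17(m² + 1)
16m² − 1 = 0, so m = 1/4 or m = −1/4.
Through (−17, 0) these give x − 4y = −17 and x + 4y = −17.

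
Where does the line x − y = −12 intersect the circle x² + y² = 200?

(−14, −2) and (2, 14)

Substitute y = x + 12:
2x² + 24x − 56 = 0  ⟹  x² + 12x − 28 = 0
x = 2 or x = −14, giving (2, 14) and (−14, −2).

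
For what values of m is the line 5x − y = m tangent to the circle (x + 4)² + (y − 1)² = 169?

The line touches the circle iff its distance from (−4, 1) is 13:
|5·(−4) − 1·1 − m| / √26 = 13
|m − (−21)| = 13√26.

m = −21 ± 13√26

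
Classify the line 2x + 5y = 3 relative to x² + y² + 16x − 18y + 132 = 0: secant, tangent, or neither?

neither

Centre (−8, 9), r² = 13. Distance² from centre to line = (26)²/29 = 676/29.
Since d² > r², the line lies outside the circle.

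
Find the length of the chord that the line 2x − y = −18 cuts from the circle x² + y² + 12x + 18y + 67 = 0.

2√5

From the line, y = 2x + 18. Substituting:
5x² + 120x + 715 = 0  ⟹  x² + 24x + 143 = 0
x = −11 or x = −13, giving (−11, −4) and (−13, −8).
|(−11, −4) − (−13, −8)| = √((2)² + (4)²) = 2√5.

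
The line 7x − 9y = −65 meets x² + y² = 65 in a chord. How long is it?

Centre (0, 0), r² = 65. Perpendicular distance d from centre to line = |65| / √130 = 65/√130.
Half the chord is √(r² − d²) = √(65/2), so the full chord is √130.

√130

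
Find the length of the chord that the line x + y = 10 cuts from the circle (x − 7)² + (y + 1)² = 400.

The distance from (7, −1) to the line is 4/√2, and r² = 400.
Half the chord is √(r² − d²) = √(392), so the full chord is 28√2.

28√2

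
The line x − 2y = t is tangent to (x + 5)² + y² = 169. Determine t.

t = −5 ± 13√5

For a tangent, require d(centre, line) = r = 13.
|1·(−5) − 2·0 − t| / √5 = 13
|t − (−5)| = 13√5.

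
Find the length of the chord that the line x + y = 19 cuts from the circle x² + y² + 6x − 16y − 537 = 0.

32√2

From the line, y = −x + 19. Substituting:
2x² − 16x − 480 = 0  ⟹  x² − 8x − 240 = 0
x = 20 or x = −12, giving (20, −1) and (−12, 31).
Chord length = distance between (20, −1) and (−12, 31) = √2048 = 32√2.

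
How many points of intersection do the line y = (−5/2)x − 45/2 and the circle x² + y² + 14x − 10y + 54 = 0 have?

Substituting the line into the circle gives 29x² + 606x + 3141 = 0.
Δ = 367236 − 364356 = 2880.
Two real roots: the line is a secant.

2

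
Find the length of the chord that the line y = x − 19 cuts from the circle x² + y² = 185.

3√2

Express y = x − 19 and substitute into the circle:
2x² − 38x + 176 = 0  ⟹  x² − 19x + 88 = 0
x = 11 or x = 8, giving (11, −8) and (8, −11).
Chord length = distance between (11, −8) and (8, −11) = √18 = 3√2.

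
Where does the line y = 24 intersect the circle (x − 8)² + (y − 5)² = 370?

From the line, y = 24. Substituting:
x² − 16x + 55 = 0
x = 11 or x = 5, giving (11, 24) and (5, 24).

(5, 24) and (11, 24)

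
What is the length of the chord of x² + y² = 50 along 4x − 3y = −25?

10

The distance from (0, 0) to the line is 25/√25, and r² = 50.
Half the chord is √(r² − d²) = √(25), so the full chord is 10.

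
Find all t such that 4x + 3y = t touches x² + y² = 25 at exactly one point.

t = −25 or t = 25

For a tangent, require d(centre, line) = r = 5.
|4·0 + 3·0 − t| / √25 = 5
|t| = 5·5, so t = 25 or t = −25.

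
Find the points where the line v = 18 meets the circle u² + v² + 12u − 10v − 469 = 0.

(−25, 18) and (13, 18)

Substitute v = 18:
u² + 12u − 325 = 0
u = 13 or u = −25, giving (13, 18) and (−25, 18).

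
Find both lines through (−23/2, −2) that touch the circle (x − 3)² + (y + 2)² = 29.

2x − 5y = −13 and 2x + 5y = −33

A line y − (−2) = m(x − (−23/2)) is tangent when its distance from (3, −2) is √29:
[m·(29/2) − (0)]² = 29(m² + 1)
25m² − 4 = 0, so m = 2/5 or m = −2/5.
With m = 2/5: 2x − 5y = −13. With m = −2/5: 2x + 5y = −33.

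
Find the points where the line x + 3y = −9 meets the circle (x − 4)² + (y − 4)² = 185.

Express y = (−9 − x)/3 and substitute into the circle:
10x² − 30x − 1080 = 0  ⟹  x² − 3x − 108 = 0
x = 12 or x = −9, giving (12, −7) and (−9, 0).

(−9, 0) and (12, −7)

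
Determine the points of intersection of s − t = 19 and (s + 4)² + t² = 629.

Substitute t = s − 19:
2s² − 30s − 252 = 0  ⟹  s² − 15s − 126 = 0
s = 21 or s = −6, giving (21, 2) and (−6, −25).

(−6, −25) and (21, 2)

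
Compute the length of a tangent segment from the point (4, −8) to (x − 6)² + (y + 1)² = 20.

√33

With centre O = (6, −1), |OP|² = 53 and r² = 20.
Power of the point: PT² = |PO|² − r² = 33, so PT = √33.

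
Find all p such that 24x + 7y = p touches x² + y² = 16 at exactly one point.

For a tangent, require d(centre, line) = r = 4.
|24·0 + 7·0 − p| / √625 = 4
|p| = 4·25, so p = 100 or p = −100.

p = −100 or p = 100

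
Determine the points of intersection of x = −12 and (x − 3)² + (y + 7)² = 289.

The line gives x = −12. Substituting into the circle:
y² + 14y − 15 = 0
y = 1 or y = −15, giving (−12, 1) and (−12, −15).

(−12, −15) and (−12, 1)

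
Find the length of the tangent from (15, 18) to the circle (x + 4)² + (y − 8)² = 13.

With centre O = (−4, 8), |OP|² = 461 and r² = 13.
Power of the point: PT² = |PO|² − r² = 448, so PT = 8√7.

8√7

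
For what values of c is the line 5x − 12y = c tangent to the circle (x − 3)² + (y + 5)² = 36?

c = −3 or c = 153

For a tangent, require d(centre, line) = r = 6.
|5·3 − 12·(−5) − c| / √169 = 6
|c − (75)| = 6·13, so c = 153 or c = −3.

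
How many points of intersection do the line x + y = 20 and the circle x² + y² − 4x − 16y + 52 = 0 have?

Substituting the line into the circle gives 2x² − 28x + 132 = 0.
Discriminant = (−28)² − 4·2·(132) = −272 < 0.
No real roots: the line does not meet the circle.

0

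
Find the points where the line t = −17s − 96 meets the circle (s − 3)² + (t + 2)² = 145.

(−6, 6) and (−5, −11)

Substitute t = −17s − 96:
290s² + 3190s + 8700 = 0  ⟹  s² + 11s + 30 = 0
s = −5 or s = −6, giving (−5, −11) and (−6, 6).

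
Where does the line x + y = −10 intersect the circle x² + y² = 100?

(−10, 0) and (0, −10)

Express y = −x − 10 and substitute into the circle:
2x² + 20x = 0  ⟹  x² + 10x = 0
x = 0 or x = −10, giving (0, −10) and (−10, 0).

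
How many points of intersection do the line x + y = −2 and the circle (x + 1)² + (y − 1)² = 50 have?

d² = (1·(−1) + 1·1 − (−2))²/2 = 2; r² = 50.
Since d² < r², the line cuts the circle twice.

2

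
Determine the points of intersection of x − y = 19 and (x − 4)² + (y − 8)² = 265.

(15, −4) and (16, −3)

Express y = x − 19 and substitute into the circle:
2x² − 62x + 480 = 0  ⟹  x² − 31x + 240 = 0
x = 16 or x = 15, giving (16, −3) and (15, −4).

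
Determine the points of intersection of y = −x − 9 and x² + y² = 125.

Express y = −x − 9 and substitute into the circle:
2x² + 18x − 44 = 0  ⟹  x² + 9x − 22 = 0
x = 2 or x = −11, giving (2, −11) and (−11, 2).

(−11, 2) and (2, −11)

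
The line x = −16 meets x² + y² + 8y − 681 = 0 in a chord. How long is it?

42

The line gives x = −16. Substituting into the circle:
y² + 8y − 425 = 0
y = 17 or y = −25, giving (−16, 17) and (−16, −25).
Chord length = distance between (−16, 17) and (−16, −25) = √1764 = 42.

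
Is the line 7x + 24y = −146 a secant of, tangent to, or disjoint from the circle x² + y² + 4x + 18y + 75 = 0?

Substituting the line into the circle gives 625x² + 1324x + 1444 = 0.
Discriminant = (1324)² − 4·625·(1444) = −1857024 < 0.
No real roots: the line does not meet the circle.

disjoint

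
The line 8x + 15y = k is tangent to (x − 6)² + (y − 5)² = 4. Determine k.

k = 89 or k = 157

For a tangent, require d(centre, line) = r = 2.
|8·6 + 15·5 − k| / √289 = 2
|k − (123)| = 2·17, so k = 157 or k = 89.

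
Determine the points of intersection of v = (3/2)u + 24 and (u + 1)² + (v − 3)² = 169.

Express v = (48 + 3u)/2 and substitute into the circle:
13u² + 260u + 1092 = 0  ⟹  u² + 20u + 84 = 0
u = −6 or u = −14, giving (−6, 15) and (−14, 3).

(−14, 3) and (−6, 15)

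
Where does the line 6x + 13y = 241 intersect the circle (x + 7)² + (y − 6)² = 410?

(−14, 25) and (12, 13)

Substitute y = (241 − 6x)/13:
205x² + 410x − 34440 = 0  ⟹  x² + 2x − 168 = 0
x = 12 or x = −14, giving (12, 13) and (−14, 25).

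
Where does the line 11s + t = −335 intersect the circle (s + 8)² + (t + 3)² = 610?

Express t = −11s − 335 and substitute into the circle:
122s² + 7320s + 109678 = 0  ⟹  s² + 60s + 899 = 0
s = −29 or s = −31, giving (−29, −16) and (−31, 6).

(−31, 6) and (−29, −16)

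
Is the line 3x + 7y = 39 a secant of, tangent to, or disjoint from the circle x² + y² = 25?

disjoint

Substituting the line into the circle gives 58x² − 234x + 296 = 0.
Δ = 54756 − 68672 = −13916.
No real roots: the line does not meet the circle.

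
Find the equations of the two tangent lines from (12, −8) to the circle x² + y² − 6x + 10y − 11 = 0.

A line y − (−8) = m(x − (12)) is tangent when its distance from (3, −5) is 3√5:
(−9m − (3))² = 45(m² + 1)
2m² + 3m − 2 = 0, so m = 1/2 or m = −2.
With m = 1/2: x − 2y = 28. With m = −2: 2x + y = 16.

x − 2y = 28 and 2x + y = 16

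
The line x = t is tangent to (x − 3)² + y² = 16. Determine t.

The line touches the circle iff its distance from (3, 0) is 4:
|1·3 + 0·0 − t| / √1 = 4
|t − (3)| = 4, so t = 7 or t = −1.

t = −1 or t = 7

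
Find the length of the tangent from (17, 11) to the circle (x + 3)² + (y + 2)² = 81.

2√122

With centre O = (−3, −2), |OP|² = 569 and r² = 81.
By the tangent–radius right angle, tangent length = √(|PO|² − r²) = √488 = 2√122.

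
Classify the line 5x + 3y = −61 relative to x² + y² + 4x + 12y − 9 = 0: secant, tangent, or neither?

secant

Centre (−2, −6), r² = 49. Distance² from centre to line = (33)²/34 = 1089/34.
Since d² < r², the line cuts the circle twice.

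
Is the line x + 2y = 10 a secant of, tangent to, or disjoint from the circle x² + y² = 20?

d² = (1·0 + 2·0 − (10))²/5 = 20; r² = 20.
Since d² = r², the line is tangent.

tangent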